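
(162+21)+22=205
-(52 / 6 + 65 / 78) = -19 / 2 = -9.50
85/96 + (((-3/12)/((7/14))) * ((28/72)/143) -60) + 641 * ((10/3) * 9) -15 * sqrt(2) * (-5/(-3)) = 789533689/41184 -25 * sqrt(2) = 19135.53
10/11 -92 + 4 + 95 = 87/11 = 7.91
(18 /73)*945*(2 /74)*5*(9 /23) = 765450 /62123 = 12.32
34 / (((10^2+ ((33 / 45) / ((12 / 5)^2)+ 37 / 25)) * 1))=367200 / 1097359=0.33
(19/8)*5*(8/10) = 19/2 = 9.50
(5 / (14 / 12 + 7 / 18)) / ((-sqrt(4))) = -45 / 28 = -1.61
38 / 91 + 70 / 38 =3907 / 1729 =2.26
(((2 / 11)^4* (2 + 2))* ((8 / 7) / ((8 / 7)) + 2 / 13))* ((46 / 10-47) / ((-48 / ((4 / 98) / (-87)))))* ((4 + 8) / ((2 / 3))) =-10176 / 270463193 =-0.00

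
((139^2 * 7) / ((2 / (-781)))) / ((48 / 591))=-20808697679 / 32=-650271802.47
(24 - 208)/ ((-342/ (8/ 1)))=736/ 171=4.30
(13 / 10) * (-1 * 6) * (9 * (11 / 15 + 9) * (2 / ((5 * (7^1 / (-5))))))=34164 / 175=195.22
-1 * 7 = -7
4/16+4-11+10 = 13/4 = 3.25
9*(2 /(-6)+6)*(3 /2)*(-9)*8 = -5508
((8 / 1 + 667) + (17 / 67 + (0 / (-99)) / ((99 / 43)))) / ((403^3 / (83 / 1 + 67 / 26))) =50331725 / 57007670317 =0.00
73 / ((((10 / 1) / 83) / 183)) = 1108797 / 10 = 110879.70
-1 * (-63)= 63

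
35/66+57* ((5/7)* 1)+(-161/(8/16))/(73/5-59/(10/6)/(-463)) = 75756005/3924228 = 19.30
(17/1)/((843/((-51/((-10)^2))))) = -289/28100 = -0.01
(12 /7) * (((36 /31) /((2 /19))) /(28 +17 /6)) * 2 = 49248 /40145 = 1.23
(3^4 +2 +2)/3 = 85/3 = 28.33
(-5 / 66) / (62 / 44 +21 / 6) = -5 / 324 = -0.02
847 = 847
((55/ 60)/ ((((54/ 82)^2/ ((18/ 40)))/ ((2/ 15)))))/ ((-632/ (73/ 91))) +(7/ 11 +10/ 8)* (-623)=-108398232739873/ 92237745600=-1175.20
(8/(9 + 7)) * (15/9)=5/6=0.83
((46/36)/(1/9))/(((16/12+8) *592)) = 69/33152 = 0.00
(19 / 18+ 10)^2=39601 / 324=122.23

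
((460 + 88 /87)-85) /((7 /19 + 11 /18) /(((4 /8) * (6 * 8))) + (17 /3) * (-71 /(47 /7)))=-4206630096 /669920851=-6.28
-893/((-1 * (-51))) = -893/51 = -17.51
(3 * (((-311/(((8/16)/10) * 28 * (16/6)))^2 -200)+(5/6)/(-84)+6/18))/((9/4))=190224353/21168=8986.41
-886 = -886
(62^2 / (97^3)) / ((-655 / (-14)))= 53816 / 597800815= 0.00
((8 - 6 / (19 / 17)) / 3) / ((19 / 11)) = 550 / 1083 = 0.51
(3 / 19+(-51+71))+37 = 1086 / 19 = 57.16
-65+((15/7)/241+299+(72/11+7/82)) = 366175193/1521674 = 240.64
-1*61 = -61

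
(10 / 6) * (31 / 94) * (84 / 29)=2170 / 1363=1.59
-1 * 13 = -13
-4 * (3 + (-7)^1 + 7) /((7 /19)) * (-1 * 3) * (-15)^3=-2308500 /7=-329785.71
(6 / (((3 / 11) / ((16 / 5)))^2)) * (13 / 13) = 826.03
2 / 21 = 0.10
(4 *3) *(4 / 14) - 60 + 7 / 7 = -389 / 7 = -55.57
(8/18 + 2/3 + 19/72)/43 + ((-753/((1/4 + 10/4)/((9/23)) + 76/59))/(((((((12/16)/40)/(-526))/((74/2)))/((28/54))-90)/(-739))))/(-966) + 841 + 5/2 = 51437977502978838095/60923696091359704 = 844.30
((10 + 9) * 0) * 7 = 0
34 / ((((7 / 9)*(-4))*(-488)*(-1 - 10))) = -153 / 75152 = -0.00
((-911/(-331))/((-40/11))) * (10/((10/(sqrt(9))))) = -30063/13240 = -2.27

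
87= 87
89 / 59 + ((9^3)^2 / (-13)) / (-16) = 31373531 / 12272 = 2556.51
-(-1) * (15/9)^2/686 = 25/6174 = 0.00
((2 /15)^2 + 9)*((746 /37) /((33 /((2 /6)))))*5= 1513634 /164835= 9.18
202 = 202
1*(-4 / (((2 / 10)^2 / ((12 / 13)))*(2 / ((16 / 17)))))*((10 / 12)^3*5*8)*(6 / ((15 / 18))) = -1600000 / 221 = -7239.82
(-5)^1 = -5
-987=-987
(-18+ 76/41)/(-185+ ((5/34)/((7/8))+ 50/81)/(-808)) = 2577931272/29537328445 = 0.09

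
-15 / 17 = -0.88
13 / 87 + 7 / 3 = 2.48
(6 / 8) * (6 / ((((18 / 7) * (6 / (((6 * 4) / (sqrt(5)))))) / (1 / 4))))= 7 * sqrt(5) / 20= 0.78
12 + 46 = 58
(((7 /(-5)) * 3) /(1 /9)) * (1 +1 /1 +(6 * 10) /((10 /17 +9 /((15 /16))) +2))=-261.68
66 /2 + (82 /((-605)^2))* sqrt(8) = 164* sqrt(2) /366025 + 33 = 33.00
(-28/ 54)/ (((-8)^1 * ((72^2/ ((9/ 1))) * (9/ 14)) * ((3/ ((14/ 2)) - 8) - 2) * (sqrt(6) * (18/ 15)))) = -1715 * sqrt(6)/ 675205632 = -0.00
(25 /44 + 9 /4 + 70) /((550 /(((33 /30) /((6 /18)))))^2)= 7209 /2750000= 0.00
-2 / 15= -0.13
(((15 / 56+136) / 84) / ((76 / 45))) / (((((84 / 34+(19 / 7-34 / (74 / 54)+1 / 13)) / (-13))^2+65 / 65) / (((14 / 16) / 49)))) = 258688670244693 / 49186561672901632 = 0.01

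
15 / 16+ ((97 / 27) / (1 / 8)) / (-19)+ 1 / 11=-43723 / 90288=-0.48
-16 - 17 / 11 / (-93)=-16351 / 1023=-15.98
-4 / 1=-4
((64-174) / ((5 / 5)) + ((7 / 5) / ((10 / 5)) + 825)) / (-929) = -7157 / 9290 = -0.77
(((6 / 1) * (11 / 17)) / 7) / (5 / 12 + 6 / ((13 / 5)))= 10296 / 50575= 0.20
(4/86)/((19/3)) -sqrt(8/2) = -1628/817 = -1.99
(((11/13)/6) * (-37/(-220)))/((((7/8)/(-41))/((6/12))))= -1517/2730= -0.56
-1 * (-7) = 7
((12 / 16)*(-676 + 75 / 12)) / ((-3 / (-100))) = -66975 / 4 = -16743.75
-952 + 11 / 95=-90429 / 95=-951.88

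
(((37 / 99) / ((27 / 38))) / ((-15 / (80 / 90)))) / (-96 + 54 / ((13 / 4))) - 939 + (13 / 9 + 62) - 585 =-67989273697 / 46550295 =-1460.56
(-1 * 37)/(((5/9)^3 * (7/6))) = -161838/875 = -184.96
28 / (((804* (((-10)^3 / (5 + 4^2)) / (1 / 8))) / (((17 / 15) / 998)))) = -833 / 8023920000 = -0.00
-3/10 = -0.30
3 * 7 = 21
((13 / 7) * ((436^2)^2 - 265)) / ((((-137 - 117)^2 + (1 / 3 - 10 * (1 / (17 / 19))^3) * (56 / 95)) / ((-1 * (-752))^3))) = 69931760378328255619630080 / 158067661129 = 442416620065356.14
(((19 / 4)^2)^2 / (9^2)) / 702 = 130321 / 14556672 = 0.01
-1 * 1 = -1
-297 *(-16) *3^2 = 42768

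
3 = 3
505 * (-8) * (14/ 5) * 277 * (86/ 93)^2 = -2679477.85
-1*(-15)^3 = 3375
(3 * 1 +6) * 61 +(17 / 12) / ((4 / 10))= 13261 / 24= 552.54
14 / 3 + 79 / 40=797 / 120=6.64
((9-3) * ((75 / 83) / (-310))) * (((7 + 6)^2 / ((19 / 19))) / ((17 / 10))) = -76050 / 43741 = -1.74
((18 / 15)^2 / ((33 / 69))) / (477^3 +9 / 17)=782 / 28187999125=0.00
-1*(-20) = 20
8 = 8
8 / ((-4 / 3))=-6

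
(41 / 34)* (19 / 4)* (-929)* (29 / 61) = -20987039 / 8296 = -2529.78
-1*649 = -649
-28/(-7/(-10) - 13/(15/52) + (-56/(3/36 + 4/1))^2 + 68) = -41160/311221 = -0.13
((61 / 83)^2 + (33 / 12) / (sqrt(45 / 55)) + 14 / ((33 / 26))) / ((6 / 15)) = 55 * sqrt(11) / 24 + 13151945 / 454674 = 36.53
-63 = -63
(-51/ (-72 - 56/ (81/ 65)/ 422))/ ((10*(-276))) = -290547/ 1133782240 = -0.00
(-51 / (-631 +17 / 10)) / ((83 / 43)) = 0.04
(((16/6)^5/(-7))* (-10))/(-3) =-327680/5103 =-64.21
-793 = -793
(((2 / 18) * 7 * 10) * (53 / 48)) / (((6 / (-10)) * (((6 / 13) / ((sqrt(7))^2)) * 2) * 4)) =-27.14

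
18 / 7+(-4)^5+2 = -7136 / 7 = -1019.43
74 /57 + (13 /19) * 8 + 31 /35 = 15277 /1995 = 7.66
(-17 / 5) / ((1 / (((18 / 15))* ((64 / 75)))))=-2176 / 625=-3.48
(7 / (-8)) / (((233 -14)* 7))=-1 / 1752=-0.00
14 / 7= 2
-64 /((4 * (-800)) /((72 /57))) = 12 /475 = 0.03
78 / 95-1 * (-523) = 49763 / 95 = 523.82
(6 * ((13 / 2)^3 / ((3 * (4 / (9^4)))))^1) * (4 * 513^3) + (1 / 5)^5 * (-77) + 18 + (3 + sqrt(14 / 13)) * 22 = 22 * sqrt(182) / 13 + 6081380982824015317 / 12500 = 486510478625944.06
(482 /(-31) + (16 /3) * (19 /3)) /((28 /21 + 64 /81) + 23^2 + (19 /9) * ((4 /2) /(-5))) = 228870 /6657653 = 0.03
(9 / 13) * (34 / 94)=153 / 611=0.25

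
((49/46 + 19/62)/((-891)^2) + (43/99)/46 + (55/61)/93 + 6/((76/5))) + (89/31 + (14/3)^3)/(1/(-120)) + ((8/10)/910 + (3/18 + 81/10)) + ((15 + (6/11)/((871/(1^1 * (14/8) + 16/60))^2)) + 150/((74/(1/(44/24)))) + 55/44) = -107540125919835218661714947/8593561491615714814200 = -12514.03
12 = 12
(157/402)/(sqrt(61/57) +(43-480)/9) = -3910713/485986376-1413 * sqrt(3477)/485986376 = -0.01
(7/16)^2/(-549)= -49/140544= -0.00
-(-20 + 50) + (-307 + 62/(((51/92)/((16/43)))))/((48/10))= -4488895/52632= -85.29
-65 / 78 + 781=4681 / 6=780.17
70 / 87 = 0.80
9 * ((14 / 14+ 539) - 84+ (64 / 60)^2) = 4114.24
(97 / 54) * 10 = 485 / 27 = 17.96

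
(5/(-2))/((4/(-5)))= 25/8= 3.12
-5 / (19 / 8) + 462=8738 / 19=459.89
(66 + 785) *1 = 851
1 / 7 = 0.14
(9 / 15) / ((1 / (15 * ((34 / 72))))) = 17 / 4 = 4.25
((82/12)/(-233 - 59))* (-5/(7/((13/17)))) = 2665/208488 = 0.01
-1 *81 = -81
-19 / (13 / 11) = -209 / 13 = -16.08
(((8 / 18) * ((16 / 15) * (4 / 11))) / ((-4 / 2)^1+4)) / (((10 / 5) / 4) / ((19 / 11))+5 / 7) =34048 / 396495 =0.09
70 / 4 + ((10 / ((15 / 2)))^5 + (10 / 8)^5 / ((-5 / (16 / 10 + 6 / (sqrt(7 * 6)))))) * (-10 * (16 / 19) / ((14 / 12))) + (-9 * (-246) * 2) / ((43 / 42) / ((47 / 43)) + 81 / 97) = 9375 * sqrt(42) / 14896 + 9112599664327 / 3654707931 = 2497.47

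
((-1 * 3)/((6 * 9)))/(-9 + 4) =0.01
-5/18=-0.28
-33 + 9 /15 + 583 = 2753 /5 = 550.60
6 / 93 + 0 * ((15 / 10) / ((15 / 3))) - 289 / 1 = -288.94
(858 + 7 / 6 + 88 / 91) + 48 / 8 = 472909 / 546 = 866.13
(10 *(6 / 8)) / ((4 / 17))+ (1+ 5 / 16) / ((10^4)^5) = 51000000000000000000021 / 1600000000000000000000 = 31.88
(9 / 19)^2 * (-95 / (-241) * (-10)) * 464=-1879200 / 4579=-410.40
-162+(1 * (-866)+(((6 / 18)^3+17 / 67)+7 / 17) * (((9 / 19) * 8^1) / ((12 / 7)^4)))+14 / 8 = -172645903315 / 168280416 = -1025.94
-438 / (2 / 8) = -1752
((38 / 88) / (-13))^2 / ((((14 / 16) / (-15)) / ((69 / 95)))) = -3933 / 286286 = -0.01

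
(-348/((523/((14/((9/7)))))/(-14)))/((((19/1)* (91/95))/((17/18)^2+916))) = 8442814660/1652157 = 5110.18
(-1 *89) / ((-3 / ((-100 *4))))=-35600 / 3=-11866.67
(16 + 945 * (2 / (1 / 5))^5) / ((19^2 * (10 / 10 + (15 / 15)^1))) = 47250008 / 361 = 130886.45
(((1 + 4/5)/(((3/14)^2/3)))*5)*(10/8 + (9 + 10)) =11907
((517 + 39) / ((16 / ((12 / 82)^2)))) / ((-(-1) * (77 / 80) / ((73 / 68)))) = 1826460 / 2200429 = 0.83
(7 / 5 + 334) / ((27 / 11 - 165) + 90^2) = 6149 / 145520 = 0.04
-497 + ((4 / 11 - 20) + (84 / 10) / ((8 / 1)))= -113429 / 220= -515.59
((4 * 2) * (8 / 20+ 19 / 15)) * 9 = 120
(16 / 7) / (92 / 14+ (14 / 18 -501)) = -36 / 7775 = -0.00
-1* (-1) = 1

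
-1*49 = -49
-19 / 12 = -1.58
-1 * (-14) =14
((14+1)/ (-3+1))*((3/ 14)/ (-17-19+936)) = -0.00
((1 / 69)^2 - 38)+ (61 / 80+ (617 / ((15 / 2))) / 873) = -4116790673 / 110836080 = -37.14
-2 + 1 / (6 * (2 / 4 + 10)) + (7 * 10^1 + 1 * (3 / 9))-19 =49.35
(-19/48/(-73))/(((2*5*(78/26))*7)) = 19/735840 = 0.00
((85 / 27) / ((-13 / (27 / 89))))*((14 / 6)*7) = -4165 / 3471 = -1.20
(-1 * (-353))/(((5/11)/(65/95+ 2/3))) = 298991/285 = 1049.09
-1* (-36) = 36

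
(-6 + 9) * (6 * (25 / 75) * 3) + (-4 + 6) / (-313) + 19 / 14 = 19.35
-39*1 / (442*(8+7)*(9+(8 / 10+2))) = -1 / 2006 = -0.00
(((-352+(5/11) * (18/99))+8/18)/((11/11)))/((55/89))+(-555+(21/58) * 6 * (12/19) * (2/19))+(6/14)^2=-34517044605656/30724996995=-1123.42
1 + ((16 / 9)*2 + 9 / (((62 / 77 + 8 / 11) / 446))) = 1393270 / 531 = 2623.86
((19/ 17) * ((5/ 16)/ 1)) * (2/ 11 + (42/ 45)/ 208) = 60743/ 933504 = 0.07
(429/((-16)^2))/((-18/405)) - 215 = -252.71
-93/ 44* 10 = -21.14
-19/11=-1.73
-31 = -31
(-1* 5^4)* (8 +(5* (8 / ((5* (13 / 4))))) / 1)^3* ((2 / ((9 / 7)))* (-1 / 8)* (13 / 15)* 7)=3851792000 / 4563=844135.88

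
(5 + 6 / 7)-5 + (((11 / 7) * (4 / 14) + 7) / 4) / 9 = 1877 / 1764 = 1.06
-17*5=-85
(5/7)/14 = 5/98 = 0.05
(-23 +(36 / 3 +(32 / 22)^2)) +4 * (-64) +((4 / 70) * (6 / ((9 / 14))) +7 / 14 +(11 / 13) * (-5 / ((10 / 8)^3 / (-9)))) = -57655699 / 235950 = -244.36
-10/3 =-3.33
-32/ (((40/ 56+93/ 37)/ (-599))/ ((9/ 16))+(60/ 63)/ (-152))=2019.50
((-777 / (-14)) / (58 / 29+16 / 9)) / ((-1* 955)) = -999 / 64940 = -0.02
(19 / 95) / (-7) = -1 / 35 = -0.03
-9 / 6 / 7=-3 / 14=-0.21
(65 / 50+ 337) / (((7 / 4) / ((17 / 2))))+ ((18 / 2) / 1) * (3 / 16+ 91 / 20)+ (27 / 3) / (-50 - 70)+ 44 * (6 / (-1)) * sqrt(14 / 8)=944011 / 560 - 132 * sqrt(7)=1336.49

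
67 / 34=1.97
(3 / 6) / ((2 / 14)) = 7 / 2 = 3.50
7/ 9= 0.78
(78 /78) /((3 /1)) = 1 /3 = 0.33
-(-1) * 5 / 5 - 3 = -2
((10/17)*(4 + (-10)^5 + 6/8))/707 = -1999905/24038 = -83.20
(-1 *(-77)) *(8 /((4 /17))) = 2618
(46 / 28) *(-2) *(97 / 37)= -2231 / 259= -8.61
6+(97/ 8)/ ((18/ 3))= 385/ 48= 8.02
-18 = -18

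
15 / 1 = 15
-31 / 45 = -0.69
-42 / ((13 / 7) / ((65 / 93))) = -490 / 31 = -15.81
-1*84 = -84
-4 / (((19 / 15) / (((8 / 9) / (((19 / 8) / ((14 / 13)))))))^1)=-17920 / 14079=-1.27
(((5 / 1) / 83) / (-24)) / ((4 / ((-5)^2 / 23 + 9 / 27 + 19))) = -7045 / 549792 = -0.01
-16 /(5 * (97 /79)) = -1264 /485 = -2.61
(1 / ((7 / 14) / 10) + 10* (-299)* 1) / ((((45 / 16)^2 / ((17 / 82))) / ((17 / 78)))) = -406912 / 23985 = -16.97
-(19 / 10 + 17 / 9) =-341 / 90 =-3.79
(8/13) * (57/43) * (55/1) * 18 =451440/559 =807.58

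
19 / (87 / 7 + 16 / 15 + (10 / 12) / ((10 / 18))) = 3990 / 3149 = 1.27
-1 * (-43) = 43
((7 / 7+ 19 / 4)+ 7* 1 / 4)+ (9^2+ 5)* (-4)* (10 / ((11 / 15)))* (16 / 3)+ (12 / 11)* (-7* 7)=-551411 / 22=-25064.14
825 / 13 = 63.46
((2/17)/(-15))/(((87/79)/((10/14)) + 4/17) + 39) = -79/410727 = -0.00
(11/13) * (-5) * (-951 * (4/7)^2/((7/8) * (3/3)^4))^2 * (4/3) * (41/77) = -378306.62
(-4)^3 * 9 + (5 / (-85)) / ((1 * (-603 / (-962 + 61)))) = -347381 / 603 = -576.09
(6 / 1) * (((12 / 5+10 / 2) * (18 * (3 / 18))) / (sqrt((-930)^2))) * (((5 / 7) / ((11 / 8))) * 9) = 7992 / 11935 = 0.67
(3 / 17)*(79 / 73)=0.19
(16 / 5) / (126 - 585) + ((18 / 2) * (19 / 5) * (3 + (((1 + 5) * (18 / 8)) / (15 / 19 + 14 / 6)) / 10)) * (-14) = -6713428117 / 4085100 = -1643.39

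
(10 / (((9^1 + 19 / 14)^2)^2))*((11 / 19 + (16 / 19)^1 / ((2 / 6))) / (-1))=-4533088 / 1679792375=-0.00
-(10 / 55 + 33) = -33.18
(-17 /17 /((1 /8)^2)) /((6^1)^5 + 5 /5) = -64 /7777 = -0.01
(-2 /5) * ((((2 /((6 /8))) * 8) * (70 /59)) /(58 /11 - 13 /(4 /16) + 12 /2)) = 44 /177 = 0.25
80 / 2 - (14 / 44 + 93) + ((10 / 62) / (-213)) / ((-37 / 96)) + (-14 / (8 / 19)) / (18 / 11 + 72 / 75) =-24167096099 / 365489256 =-66.12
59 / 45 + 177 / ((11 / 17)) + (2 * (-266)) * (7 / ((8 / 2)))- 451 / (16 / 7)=-6759371 / 7920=-853.46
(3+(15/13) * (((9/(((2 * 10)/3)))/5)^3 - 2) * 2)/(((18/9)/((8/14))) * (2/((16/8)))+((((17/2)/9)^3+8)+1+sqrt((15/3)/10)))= -115774327198827/981151739262500+1084645040391 * sqrt(2)/245287934815625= -0.11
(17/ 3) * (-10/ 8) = -85/ 12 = -7.08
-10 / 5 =-2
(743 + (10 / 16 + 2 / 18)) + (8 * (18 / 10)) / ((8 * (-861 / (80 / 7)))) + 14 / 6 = 107913997 / 144648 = 746.05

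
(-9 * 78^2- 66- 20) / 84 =-27421 / 42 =-652.88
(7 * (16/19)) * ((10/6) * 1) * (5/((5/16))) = 8960/57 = 157.19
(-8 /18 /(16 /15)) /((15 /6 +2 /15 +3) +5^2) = -25 /1838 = -0.01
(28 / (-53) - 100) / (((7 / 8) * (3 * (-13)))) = 14208 / 4823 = 2.95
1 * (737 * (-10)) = -7370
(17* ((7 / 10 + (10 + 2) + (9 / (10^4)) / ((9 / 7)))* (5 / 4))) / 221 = 127007 / 104000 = 1.22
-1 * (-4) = 4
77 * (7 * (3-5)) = -1078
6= 6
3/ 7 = 0.43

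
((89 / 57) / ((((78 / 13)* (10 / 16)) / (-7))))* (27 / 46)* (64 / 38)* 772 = -92343552 / 41515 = -2224.34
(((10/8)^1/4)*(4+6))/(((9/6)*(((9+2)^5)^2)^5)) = 25/140869023455634379807999795188429983926778566784676012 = 0.00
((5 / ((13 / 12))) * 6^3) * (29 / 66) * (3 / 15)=12528 / 143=87.61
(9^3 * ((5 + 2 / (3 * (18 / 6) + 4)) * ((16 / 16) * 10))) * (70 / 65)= 6838020 / 169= 40461.66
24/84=2/7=0.29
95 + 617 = 712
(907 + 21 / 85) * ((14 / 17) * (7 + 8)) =11207.17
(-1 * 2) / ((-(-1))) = -2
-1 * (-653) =653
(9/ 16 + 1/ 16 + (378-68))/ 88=2485/ 704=3.53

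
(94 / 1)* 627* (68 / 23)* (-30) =-120233520 / 23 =-5227544.35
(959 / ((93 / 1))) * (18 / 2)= 2877 / 31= 92.81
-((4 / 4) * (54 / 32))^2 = -729 / 256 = -2.85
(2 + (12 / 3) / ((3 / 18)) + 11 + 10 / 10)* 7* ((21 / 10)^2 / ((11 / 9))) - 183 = 776.78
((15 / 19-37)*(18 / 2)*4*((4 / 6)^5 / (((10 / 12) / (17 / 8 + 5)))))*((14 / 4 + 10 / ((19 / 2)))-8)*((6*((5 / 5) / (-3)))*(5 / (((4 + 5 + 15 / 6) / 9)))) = -17304576 / 437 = -39598.57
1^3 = 1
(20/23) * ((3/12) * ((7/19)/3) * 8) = 280/1311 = 0.21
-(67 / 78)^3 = -300763 / 474552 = -0.63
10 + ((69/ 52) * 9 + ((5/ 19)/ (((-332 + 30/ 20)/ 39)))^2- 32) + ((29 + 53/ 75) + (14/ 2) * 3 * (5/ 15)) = 16393471948811/ 615141075900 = 26.65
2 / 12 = 1 / 6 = 0.17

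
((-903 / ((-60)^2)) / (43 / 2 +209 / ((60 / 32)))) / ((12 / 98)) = -14749 / 957360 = -0.02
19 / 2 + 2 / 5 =99 / 10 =9.90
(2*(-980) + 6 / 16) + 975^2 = 7589323 / 8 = 948665.38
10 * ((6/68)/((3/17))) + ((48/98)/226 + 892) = 4966701/5537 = 897.00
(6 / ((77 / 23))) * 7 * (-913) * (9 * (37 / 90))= -211899 / 5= -42379.80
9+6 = 15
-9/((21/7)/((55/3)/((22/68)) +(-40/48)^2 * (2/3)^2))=-4615/27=-170.93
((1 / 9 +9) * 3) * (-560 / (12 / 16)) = -183680 / 9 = -20408.89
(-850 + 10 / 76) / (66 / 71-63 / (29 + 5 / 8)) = 60380885 / 85044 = 710.00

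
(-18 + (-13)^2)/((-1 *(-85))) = 151/85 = 1.78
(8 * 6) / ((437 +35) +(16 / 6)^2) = 54 / 539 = 0.10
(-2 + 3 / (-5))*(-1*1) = 13 / 5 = 2.60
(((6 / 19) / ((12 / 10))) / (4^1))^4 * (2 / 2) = 625 / 33362176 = 0.00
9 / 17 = 0.53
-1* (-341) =341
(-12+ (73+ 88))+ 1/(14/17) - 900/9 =703/14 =50.21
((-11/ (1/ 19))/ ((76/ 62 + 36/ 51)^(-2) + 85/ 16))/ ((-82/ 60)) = 27.40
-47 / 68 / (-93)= 47 / 6324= 0.01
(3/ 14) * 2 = 3/ 7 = 0.43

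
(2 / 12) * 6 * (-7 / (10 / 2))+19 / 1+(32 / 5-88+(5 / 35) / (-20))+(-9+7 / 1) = -9241 / 140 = -66.01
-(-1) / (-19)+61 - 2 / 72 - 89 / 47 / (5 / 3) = 9609587 / 160740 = 59.78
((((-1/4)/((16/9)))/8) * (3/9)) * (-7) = 21/512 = 0.04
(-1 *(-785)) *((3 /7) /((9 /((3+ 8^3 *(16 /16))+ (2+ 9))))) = 412910 /21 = 19662.38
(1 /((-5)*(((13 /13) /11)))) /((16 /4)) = -11 /20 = -0.55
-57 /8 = -7.12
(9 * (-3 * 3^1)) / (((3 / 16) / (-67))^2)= -10342656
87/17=5.12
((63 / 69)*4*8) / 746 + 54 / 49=1.14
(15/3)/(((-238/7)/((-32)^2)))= -2560/17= -150.59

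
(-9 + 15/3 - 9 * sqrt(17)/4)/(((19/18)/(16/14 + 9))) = -5751 * sqrt(17)/266 - 5112/133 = -127.58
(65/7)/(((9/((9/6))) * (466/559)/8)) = 72670/4893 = 14.85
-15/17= -0.88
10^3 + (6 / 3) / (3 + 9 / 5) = 12005 / 12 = 1000.42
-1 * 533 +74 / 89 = -47363 / 89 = -532.17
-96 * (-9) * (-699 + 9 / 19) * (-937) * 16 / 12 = 754006069.89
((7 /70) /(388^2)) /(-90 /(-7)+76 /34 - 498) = -119 /86511615040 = -0.00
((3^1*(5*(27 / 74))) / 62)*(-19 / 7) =-7695 / 32116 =-0.24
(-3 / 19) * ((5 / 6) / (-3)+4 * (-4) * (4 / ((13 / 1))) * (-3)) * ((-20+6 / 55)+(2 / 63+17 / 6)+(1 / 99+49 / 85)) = 37.62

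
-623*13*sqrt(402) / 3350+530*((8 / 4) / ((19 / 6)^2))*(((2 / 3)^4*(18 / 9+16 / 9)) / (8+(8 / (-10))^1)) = 2883200 / 263169-8099*sqrt(402) / 3350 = -37.52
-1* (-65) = 65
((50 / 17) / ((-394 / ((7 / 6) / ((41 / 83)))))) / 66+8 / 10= 217424831 / 271871820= 0.80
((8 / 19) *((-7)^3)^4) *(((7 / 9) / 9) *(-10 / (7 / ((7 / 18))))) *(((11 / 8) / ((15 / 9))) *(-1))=1065779114477 / 4617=230838014.83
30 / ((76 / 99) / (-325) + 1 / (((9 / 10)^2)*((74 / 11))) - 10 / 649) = 9482133375 / 52387664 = 181.00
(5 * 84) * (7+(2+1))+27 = 4227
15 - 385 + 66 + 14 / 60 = -303.77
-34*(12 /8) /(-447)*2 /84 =0.00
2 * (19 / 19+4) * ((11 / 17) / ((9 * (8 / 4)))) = 0.36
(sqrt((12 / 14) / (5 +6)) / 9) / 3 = sqrt(462) / 2079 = 0.01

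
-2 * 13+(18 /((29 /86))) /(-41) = -32462 /1189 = -27.30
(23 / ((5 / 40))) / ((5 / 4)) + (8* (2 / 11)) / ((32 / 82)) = 150.93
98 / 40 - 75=-1451 / 20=-72.55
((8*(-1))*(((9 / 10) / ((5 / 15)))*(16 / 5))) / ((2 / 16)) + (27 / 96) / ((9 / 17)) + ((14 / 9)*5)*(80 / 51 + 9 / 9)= -195515837 / 367200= -532.45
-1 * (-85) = 85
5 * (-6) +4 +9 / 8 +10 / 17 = -3303 / 136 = -24.29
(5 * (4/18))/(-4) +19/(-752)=-2051/6768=-0.30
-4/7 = -0.57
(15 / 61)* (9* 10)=1350 / 61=22.13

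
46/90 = 23/45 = 0.51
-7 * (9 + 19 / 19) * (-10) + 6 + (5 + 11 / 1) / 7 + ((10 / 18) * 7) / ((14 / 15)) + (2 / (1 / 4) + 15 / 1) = 30889 / 42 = 735.45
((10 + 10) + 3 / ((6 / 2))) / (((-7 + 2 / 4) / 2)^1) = -84 / 13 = -6.46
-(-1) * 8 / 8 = 1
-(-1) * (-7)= -7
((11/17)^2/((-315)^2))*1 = 121/28676025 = 0.00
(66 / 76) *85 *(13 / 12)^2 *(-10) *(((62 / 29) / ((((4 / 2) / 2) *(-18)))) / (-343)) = -24492325 / 81644976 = -0.30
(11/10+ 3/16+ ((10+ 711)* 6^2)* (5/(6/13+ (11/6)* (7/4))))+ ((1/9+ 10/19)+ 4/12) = 110791435457/3132720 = 35365.89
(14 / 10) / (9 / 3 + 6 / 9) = 21 / 55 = 0.38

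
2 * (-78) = -156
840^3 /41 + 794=592736554 /41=14456989.12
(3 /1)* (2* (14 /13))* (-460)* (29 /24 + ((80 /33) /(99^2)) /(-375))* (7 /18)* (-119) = 31447996032061 /189208305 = 166208.33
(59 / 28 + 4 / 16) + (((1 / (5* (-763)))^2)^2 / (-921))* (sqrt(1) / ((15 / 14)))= 1970819806653534371 / 836105372519681250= 2.36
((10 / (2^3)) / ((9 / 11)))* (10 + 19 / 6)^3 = 27117145 / 7776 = 3487.29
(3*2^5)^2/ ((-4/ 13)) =-29952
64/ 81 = 0.79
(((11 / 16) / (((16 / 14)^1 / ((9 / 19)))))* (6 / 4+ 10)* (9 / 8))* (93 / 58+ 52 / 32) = 107444799 / 9027584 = 11.90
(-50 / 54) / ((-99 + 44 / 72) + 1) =0.01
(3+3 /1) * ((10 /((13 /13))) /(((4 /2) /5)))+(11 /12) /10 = 18011 /120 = 150.09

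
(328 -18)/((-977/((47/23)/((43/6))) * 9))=-29140/2898759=-0.01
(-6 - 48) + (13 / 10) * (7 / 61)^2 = -2008703 / 37210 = -53.98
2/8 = 1/4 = 0.25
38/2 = 19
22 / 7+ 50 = 372 / 7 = 53.14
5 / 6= 0.83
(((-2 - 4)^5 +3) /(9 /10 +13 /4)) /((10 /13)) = -202098 /83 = -2434.92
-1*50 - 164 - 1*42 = -256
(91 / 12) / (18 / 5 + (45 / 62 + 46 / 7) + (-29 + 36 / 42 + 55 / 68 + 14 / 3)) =-1678495 / 2605201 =-0.64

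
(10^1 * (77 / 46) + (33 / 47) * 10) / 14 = 25685 / 15134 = 1.70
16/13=1.23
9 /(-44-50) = -9 /94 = -0.10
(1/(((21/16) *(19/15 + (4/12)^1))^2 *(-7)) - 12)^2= 1379676736/9529569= 144.78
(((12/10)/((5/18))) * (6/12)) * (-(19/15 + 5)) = -1692/125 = -13.54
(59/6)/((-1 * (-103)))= 59/618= 0.10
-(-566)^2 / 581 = -320356 / 581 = -551.39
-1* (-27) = 27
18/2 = 9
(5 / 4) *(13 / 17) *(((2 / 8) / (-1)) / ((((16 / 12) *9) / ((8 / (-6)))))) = 65 / 2448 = 0.03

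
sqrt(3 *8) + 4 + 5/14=61/14 + 2 *sqrt(6)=9.26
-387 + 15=-372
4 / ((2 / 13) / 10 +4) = 260 / 261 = 1.00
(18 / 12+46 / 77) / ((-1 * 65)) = -323 / 10010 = -0.03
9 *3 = 27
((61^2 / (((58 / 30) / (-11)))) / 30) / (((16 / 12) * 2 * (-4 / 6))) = 368379 / 928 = 396.96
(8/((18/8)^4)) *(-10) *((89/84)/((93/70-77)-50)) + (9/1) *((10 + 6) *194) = 4837160698336/173151351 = 27936.03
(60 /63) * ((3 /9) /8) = 5 /126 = 0.04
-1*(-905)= 905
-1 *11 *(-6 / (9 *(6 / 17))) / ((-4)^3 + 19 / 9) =-187 / 557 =-0.34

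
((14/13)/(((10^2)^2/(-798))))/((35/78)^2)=-6669/15625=-0.43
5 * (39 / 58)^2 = 7605 / 3364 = 2.26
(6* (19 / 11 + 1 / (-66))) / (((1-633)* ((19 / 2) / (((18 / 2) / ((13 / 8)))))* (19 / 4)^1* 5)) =-8136 / 20391085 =-0.00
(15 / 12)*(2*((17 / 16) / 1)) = 85 / 32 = 2.66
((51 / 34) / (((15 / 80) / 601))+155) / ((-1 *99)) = -4963 / 99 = -50.13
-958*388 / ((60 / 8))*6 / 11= -27033.02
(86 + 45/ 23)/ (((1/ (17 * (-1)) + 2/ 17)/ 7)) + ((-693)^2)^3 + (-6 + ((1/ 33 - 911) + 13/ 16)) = 1345120421688605439179/ 12144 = 110764198096887799.67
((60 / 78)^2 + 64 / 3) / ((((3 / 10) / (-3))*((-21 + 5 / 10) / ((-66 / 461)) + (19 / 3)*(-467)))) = 698720 / 8969337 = 0.08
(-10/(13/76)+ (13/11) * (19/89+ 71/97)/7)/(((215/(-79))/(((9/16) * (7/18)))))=1809185399/386067760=4.69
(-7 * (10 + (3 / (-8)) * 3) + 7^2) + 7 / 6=-287 / 24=-11.96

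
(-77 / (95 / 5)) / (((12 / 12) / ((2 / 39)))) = -154 / 741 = -0.21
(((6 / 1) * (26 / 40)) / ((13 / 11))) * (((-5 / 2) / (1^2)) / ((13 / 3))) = -99 / 52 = -1.90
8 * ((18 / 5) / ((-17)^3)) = -144 / 24565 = -0.01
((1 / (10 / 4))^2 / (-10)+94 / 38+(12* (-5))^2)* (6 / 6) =8555837 / 2375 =3602.46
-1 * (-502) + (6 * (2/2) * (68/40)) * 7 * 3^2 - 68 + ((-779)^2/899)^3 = 1117368105439245322/3632863495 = 307572279.27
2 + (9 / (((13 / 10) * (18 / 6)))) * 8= 266 / 13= 20.46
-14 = -14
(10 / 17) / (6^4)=5 / 11016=0.00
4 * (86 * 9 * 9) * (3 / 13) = 83592 / 13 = 6430.15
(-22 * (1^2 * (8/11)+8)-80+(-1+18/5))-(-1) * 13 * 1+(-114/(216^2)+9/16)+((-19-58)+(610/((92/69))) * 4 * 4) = 6987.16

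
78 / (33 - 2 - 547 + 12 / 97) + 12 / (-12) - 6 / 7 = -117247 / 58380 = -2.01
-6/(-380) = 3/190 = 0.02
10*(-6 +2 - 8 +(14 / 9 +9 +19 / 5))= 212 / 9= 23.56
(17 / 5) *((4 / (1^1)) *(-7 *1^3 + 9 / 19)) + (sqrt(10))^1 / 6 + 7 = -7767 / 95 + sqrt(10) / 6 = -81.23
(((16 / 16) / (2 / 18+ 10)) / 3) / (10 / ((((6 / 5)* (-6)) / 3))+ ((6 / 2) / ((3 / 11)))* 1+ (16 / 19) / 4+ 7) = 342 / 145691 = 0.00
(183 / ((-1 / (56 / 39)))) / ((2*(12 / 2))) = -854 / 39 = -21.90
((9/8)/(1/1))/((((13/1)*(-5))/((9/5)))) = -81/2600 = -0.03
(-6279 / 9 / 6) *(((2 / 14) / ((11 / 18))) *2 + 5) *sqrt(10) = -125879 *sqrt(10) / 198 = -2010.43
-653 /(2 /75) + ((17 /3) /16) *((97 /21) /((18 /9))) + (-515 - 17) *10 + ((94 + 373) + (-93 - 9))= -59354431 /2016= -29441.68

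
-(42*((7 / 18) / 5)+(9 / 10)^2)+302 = 89377 / 300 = 297.92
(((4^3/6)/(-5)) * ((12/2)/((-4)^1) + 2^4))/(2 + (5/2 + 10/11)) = -10208/1785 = -5.72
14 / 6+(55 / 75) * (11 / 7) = 122 / 35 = 3.49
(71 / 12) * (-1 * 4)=-71 / 3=-23.67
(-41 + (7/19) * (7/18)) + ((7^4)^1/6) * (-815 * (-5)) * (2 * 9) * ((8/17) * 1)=80307450059/5814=13812770.91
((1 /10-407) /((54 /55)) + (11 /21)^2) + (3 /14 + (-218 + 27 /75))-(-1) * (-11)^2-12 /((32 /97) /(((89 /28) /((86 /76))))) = -13943785409 /22755600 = -612.76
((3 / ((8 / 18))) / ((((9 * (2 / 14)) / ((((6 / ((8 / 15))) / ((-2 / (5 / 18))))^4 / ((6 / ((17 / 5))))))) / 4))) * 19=1347.66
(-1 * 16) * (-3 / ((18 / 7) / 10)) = 560 / 3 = 186.67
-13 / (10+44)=-13 / 54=-0.24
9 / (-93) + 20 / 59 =443 / 1829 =0.24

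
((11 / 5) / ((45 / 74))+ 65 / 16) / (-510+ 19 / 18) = -27649 / 1832200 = -0.02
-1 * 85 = -85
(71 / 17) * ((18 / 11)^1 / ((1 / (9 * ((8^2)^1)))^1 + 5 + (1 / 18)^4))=536637312 / 392747311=1.37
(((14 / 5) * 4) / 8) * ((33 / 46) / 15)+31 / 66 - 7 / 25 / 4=35419 / 75900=0.47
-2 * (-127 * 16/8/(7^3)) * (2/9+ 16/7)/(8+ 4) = 20066/64827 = 0.31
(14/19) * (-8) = -5.89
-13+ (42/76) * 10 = -142/19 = -7.47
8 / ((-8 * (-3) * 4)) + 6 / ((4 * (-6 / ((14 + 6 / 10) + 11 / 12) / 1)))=-911 / 240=-3.80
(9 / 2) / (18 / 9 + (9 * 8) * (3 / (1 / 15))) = 9 / 6484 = 0.00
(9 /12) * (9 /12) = 9 /16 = 0.56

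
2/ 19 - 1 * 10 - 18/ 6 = -245/ 19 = -12.89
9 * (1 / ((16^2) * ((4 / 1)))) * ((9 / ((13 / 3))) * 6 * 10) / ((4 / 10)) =18225 / 6656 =2.74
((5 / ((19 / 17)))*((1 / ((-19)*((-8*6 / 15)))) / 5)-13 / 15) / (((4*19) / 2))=-0.02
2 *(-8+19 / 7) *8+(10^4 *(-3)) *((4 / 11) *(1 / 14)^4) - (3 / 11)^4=-2983119877 / 35153041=-84.86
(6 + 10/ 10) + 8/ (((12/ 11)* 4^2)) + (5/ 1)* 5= 779/ 24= 32.46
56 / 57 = 0.98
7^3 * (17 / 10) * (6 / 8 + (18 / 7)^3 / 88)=549.99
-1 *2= -2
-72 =-72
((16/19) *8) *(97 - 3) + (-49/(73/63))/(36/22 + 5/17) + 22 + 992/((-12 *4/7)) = 38635441/79059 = 488.69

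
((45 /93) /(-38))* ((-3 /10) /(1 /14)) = 0.05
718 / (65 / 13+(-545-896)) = -1 / 2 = -0.50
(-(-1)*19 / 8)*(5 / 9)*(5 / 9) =475 / 648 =0.73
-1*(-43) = 43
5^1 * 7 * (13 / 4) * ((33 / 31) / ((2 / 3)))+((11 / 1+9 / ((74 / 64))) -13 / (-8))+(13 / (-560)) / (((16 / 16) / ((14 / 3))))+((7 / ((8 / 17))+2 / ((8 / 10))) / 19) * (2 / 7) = 3701402147 / 18306120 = 202.19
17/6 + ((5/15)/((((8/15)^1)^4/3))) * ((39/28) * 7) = 6062389/49152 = 123.34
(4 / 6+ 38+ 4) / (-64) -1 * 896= -2690 / 3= -896.67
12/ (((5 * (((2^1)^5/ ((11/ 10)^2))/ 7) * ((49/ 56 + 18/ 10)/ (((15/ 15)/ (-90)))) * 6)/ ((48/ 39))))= -847/ 1564875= -0.00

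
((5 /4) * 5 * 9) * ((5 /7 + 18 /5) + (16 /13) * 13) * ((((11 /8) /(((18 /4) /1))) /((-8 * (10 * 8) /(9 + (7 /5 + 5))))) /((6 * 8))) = -28677 /163840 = -0.18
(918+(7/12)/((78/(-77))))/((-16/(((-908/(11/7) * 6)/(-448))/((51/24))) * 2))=-194926943/1867008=-104.41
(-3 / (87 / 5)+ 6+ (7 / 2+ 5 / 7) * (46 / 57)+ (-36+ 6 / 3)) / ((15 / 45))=-286630 / 3857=-74.31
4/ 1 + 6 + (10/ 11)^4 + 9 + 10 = 434589/ 14641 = 29.68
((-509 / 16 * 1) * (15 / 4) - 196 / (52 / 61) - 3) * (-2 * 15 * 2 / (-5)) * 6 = -2637423 / 104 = -25359.84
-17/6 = -2.83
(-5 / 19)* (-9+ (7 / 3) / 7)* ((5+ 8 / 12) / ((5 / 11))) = 4862 / 171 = 28.43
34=34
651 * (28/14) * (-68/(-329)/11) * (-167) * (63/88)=-16633701/5687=-2924.86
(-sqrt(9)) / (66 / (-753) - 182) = 753 / 45704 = 0.02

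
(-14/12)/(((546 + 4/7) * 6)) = -0.00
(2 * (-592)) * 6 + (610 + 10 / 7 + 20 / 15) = -136316 / 21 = -6491.24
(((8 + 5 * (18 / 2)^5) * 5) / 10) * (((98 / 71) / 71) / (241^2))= 14467397 / 292786321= 0.05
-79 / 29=-2.72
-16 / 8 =-2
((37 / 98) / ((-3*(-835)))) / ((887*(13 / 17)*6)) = 0.00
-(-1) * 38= 38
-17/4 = -4.25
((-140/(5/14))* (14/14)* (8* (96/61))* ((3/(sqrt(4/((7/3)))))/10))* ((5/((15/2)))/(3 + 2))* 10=-100352* sqrt(21)/305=-1507.77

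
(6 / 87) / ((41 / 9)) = 18 / 1189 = 0.02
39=39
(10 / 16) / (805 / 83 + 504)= 415 / 341096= 0.00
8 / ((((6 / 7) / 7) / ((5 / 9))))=980 / 27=36.30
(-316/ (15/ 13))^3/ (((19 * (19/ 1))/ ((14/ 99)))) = -970553187968/ 120619125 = -8046.43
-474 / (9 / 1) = -158 / 3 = -52.67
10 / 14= 5 / 7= 0.71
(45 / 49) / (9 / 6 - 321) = -10 / 3479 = -0.00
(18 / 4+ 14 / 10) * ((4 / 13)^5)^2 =30932992 / 689292459245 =0.00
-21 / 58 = -0.36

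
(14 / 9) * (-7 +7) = 0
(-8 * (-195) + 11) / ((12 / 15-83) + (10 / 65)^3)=-17257435 / 902927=-19.11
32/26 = 1.23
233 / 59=3.95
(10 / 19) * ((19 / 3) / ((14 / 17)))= 85 / 21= 4.05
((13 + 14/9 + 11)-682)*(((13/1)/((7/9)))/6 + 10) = -75538/9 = -8393.11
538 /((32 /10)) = 1345 /8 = 168.12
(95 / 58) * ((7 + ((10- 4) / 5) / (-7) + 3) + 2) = 3933 / 203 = 19.37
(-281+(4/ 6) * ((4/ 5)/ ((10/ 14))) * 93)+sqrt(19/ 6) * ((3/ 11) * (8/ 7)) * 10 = -5289/ 25+40 * sqrt(114)/ 77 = -206.01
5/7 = 0.71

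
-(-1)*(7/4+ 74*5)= 371.75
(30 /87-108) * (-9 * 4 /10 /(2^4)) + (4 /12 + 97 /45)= 139433 /5220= 26.71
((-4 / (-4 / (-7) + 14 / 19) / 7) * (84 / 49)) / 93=-152 / 18879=-0.01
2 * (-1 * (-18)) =36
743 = 743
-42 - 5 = -47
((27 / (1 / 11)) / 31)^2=88209 / 961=91.79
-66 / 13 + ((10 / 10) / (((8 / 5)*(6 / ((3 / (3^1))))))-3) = -4975 / 624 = -7.97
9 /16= 0.56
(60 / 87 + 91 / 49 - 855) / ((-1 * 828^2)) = 0.00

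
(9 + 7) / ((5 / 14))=224 / 5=44.80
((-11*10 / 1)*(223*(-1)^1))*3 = 73590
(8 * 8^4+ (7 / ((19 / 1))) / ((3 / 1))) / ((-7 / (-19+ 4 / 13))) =151290423 / 1729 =87501.69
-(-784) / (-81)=-784 / 81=-9.68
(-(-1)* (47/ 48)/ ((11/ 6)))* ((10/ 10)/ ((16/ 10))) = 235/ 704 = 0.33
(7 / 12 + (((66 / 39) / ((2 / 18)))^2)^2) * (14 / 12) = 62782.54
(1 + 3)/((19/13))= 52/19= 2.74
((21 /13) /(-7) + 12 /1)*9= 1377 /13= 105.92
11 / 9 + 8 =83 / 9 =9.22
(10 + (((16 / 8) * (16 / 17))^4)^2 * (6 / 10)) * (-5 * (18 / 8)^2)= -147716571592809 / 55806059528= -2646.96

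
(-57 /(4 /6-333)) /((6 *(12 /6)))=57 /3988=0.01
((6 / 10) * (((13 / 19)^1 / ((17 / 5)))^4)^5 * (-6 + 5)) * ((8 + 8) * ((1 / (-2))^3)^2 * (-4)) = 1087472750180099455192623138427734375 / 152774350701206924906711121118906770538805524717201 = 0.00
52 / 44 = 13 / 11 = 1.18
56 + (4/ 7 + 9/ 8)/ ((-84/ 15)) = 87333/ 1568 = 55.70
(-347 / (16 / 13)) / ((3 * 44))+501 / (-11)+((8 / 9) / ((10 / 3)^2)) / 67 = -168673301 / 3537600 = -47.68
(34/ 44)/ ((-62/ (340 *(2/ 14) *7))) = -1445/ 341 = -4.24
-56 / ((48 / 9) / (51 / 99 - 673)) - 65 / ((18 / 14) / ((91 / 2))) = 942641 / 198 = 4760.81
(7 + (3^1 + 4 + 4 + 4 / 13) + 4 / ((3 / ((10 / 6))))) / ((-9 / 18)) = -4804 / 117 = -41.06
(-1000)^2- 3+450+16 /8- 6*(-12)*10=1001169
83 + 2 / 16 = 665 / 8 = 83.12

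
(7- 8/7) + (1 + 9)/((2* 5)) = 48/7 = 6.86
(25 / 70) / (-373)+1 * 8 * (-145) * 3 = -18172565 / 5222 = -3480.00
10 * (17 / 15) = 34 / 3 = 11.33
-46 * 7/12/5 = -161/30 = -5.37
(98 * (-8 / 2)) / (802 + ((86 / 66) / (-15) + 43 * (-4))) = -194040 / 311807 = -0.62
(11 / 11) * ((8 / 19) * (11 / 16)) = 11 / 38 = 0.29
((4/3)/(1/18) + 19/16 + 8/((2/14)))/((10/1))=1299/160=8.12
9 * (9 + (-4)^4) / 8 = 2385 / 8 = 298.12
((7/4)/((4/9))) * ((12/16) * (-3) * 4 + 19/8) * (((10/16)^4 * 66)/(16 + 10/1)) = -10.10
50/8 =25/4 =6.25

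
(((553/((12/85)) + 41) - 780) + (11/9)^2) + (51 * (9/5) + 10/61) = 323293691/98820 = 3271.54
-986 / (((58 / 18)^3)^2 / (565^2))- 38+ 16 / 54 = -155758894810232 / 553801023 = -281254.26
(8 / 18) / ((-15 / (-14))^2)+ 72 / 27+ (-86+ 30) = -107216 / 2025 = -52.95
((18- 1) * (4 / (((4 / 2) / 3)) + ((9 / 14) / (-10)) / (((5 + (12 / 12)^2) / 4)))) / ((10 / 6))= 21267 / 350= 60.76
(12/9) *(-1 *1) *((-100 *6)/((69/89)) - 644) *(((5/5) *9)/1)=391344/23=17014.96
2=2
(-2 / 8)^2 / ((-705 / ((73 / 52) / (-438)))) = 0.00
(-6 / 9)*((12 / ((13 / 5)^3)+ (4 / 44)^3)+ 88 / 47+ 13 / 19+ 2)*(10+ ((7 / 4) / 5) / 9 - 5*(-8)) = -61623348189464 / 352527774885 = -174.80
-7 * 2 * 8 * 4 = -448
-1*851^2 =-724201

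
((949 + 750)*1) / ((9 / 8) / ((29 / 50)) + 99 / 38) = 3744596 / 10017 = 373.82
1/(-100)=-1/100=-0.01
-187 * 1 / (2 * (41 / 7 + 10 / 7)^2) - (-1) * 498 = 496.24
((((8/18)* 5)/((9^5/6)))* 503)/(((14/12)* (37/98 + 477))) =563360/2762489367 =0.00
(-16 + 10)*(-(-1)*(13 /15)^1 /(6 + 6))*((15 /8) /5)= -13 /80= -0.16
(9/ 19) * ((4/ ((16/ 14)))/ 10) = 63/ 380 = 0.17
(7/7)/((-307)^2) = 1/94249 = 0.00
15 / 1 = 15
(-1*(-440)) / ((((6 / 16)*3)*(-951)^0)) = 3520 / 9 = 391.11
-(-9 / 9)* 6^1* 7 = 42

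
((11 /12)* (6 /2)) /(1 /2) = 11 /2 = 5.50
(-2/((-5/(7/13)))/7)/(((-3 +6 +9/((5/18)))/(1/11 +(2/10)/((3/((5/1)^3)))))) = 556/75933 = 0.01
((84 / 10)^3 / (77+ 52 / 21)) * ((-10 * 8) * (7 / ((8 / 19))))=-413855568 / 41725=-9918.65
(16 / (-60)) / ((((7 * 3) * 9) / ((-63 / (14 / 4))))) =8 / 315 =0.03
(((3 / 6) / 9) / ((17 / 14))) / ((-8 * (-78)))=7 / 95472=0.00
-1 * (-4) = 4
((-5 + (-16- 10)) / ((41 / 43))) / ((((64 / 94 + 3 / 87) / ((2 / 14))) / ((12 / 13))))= -7267516 / 1212575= -5.99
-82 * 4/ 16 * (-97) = 3977/ 2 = 1988.50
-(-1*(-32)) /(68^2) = -2 /289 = -0.01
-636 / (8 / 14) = -1113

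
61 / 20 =3.05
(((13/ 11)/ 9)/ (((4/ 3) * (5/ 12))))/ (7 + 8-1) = 13/ 770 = 0.02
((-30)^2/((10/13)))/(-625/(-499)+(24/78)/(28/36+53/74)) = 7551841050/9413711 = 802.22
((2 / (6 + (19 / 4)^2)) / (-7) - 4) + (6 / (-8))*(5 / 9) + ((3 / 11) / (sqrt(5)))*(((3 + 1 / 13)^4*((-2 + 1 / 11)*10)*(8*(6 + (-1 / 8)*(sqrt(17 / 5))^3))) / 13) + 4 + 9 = -15482880000*sqrt(5) / 44926453 + 329113 / 38388 + 1096704000*sqrt(17) / 44926453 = -661.39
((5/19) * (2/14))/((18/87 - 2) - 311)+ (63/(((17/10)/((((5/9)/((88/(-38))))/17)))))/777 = -0.00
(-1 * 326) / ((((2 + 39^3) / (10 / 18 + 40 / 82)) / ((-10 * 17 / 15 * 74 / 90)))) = 31578316 / 591015123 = 0.05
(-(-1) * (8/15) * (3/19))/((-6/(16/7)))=-0.03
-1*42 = -42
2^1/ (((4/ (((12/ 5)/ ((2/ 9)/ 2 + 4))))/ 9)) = 486/ 185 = 2.63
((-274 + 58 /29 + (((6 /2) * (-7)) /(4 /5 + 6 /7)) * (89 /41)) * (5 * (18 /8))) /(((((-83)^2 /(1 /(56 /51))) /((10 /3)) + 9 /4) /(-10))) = 13621417875 /918303937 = 14.83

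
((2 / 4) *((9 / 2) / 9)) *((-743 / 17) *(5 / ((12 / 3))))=-3715 / 272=-13.66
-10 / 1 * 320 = -3200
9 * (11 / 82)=99 / 82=1.21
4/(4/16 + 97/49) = 1.79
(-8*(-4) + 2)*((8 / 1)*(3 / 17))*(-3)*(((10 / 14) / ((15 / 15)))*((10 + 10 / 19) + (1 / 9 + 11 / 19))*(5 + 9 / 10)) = -129328 / 19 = -6806.74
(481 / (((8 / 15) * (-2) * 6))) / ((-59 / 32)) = 2405 / 59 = 40.76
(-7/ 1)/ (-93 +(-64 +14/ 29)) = 203/ 4539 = 0.04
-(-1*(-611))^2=-373321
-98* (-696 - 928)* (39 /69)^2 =26896688 /529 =50844.40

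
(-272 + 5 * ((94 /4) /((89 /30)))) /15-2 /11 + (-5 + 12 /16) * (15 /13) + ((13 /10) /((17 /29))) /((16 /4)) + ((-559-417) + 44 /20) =-25802735561 /25963080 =-993.82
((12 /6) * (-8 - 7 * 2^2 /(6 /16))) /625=-496 /1875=-0.26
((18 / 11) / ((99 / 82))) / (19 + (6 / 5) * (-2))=820 / 10043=0.08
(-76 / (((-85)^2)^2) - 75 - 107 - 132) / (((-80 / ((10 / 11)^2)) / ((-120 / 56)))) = -24586494489 / 3537114350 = -6.95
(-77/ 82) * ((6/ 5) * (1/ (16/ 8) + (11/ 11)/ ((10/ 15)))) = -462/ 205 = -2.25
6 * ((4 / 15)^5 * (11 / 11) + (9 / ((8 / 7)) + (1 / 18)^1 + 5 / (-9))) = 44811317 / 1012500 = 44.26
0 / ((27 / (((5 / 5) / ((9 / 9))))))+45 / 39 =1.15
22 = 22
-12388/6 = -6194/3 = -2064.67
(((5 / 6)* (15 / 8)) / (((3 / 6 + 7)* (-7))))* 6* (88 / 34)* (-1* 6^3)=99.83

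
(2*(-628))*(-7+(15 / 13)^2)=1203248 / 169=7119.81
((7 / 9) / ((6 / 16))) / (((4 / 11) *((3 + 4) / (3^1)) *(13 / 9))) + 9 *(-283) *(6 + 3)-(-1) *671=-289254 / 13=-22250.31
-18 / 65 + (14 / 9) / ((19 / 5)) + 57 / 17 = 658579 / 188955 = 3.49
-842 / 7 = -120.29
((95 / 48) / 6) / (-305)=-19 / 17568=-0.00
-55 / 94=-0.59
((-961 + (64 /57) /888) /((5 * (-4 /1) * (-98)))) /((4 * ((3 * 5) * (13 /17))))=-103364063 /9672717600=-0.01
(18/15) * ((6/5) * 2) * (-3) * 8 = -1728/25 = -69.12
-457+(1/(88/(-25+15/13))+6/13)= -261295/572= -456.81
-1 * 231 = -231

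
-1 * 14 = -14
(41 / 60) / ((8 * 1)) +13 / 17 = 6937 / 8160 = 0.85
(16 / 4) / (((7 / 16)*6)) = 32 / 21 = 1.52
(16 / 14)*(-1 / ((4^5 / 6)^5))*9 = -2187 / 30786325577728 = -0.00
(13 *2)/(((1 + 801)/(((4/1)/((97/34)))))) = 1768/38897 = 0.05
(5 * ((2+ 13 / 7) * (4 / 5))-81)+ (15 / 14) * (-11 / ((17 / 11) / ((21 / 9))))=-19841 / 238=-83.37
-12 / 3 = -4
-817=-817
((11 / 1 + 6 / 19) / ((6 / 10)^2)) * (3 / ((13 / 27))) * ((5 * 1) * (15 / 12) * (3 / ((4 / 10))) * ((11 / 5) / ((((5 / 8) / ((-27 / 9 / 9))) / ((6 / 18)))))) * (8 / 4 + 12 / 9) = -2956250 / 247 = -11968.62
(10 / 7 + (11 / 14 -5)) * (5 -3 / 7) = -624 / 49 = -12.73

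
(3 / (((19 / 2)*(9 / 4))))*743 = 5944 / 57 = 104.28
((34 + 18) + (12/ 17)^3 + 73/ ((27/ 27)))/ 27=615853/ 132651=4.64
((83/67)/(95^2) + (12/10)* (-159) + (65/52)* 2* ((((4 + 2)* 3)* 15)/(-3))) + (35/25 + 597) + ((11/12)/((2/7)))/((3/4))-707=-5661086791/10884150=-520.12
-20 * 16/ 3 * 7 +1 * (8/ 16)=-4477/ 6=-746.17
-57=-57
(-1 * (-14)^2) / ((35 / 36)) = -1008 / 5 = -201.60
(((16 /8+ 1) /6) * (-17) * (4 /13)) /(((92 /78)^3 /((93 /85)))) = -1.74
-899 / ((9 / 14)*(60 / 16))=-372.92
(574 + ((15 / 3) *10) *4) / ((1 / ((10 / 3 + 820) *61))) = 38872860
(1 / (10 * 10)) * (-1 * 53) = -53 / 100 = -0.53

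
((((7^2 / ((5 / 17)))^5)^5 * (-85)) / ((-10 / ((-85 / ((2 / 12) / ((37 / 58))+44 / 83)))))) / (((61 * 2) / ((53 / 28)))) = -209219316361808219247075561081964557319921663086246108323730324048491655510425079 / 424147605895996093750000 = -493270063189064027523763900000000000000000000000000000000.00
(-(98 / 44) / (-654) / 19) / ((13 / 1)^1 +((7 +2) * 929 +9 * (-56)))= 49 / 2151437640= 0.00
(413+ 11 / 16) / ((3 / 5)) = 689.48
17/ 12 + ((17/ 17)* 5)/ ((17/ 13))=1069/ 204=5.24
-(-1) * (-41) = -41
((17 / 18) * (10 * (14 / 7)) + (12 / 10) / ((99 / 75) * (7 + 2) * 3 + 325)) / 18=766495 / 730296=1.05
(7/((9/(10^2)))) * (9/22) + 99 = 1439/11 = 130.82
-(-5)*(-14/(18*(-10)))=7/18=0.39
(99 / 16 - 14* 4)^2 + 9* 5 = 2526.29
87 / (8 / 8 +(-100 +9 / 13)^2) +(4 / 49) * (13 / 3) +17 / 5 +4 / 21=968600971 / 245026950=3.95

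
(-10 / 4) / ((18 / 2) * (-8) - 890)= 5 / 1924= 0.00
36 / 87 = 12 / 29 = 0.41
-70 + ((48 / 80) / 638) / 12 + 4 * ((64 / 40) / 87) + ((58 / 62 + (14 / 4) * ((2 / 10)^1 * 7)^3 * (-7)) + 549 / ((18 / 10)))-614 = -13208308351 / 29667000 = -445.22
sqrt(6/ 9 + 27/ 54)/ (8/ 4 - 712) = -sqrt(42)/ 4260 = -0.00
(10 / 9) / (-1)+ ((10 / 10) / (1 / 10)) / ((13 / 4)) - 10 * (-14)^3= 3210710 / 117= 27441.97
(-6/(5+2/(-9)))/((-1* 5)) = 54/215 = 0.25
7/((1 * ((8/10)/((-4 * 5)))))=-175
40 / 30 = 4 / 3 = 1.33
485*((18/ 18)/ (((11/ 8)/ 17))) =65960/ 11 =5996.36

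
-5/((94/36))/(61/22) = -1980/2867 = -0.69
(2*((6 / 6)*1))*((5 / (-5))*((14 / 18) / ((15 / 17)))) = -238 / 135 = -1.76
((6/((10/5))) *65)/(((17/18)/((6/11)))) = 21060/187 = 112.62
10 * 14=140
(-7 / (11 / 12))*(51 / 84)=-51 / 11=-4.64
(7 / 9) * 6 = 14 / 3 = 4.67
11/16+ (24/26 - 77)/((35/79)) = -1245091/7280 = -171.03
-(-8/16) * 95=95/2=47.50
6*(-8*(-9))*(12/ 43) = 120.56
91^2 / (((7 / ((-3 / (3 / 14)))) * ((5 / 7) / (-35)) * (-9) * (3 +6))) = -811538 / 81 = -10018.99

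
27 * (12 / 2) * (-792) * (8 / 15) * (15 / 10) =-513216 / 5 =-102643.20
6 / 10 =3 / 5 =0.60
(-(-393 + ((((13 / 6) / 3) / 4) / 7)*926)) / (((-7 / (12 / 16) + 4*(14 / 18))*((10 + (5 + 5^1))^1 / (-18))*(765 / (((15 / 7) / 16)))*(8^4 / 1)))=279051 / 122284933120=0.00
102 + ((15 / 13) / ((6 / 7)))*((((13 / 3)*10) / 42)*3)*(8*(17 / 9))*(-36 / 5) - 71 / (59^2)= -3669187 / 10443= -351.35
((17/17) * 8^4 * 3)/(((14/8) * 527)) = 49152/3689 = 13.32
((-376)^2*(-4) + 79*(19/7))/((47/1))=-12027.44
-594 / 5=-118.80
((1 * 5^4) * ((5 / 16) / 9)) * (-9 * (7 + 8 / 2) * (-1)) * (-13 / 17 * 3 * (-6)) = 4021875 / 136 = 29572.61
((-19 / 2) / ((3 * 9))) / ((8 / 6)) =-19 / 72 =-0.26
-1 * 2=-2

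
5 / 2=2.50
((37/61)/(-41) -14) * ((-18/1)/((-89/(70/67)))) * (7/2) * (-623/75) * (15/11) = 117.40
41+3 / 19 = 782 / 19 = 41.16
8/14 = 4/7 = 0.57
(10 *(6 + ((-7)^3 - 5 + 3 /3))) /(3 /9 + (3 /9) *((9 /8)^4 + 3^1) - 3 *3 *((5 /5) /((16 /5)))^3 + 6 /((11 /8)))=-230461440 /402547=-572.51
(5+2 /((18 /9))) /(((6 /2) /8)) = 16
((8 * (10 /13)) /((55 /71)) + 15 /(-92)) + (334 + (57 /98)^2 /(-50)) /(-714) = 8246957562661 /1127675749200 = 7.31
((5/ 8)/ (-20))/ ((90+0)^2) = -1/ 259200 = -0.00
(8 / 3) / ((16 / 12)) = 2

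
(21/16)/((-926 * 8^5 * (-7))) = 3/485490688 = 0.00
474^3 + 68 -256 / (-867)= 92332458820 / 867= 106496492.30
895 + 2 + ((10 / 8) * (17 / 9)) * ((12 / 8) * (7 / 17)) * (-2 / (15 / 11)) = 32215 / 36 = 894.86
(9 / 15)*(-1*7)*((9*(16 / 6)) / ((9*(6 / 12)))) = -112 / 5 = -22.40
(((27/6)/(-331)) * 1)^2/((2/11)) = 0.00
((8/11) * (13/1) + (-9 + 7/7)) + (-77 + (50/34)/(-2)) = -28529/374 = -76.28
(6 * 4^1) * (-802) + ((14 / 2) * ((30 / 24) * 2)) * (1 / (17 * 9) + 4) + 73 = -5846095 / 306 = -19104.89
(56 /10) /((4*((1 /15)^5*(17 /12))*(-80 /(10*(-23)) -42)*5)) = -3603.37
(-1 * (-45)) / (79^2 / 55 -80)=1.34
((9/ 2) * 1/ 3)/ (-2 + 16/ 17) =-17/ 12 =-1.42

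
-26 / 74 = -13 / 37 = -0.35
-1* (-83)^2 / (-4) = 6889 / 4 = 1722.25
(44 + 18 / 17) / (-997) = -766 / 16949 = -0.05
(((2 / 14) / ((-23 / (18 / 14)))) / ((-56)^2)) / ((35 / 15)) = -27 / 24739904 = -0.00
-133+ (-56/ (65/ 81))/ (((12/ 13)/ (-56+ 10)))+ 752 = 20483/ 5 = 4096.60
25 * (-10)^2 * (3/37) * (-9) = -67500/37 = -1824.32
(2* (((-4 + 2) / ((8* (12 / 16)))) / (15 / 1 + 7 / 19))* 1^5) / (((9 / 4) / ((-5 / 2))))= 95 / 1971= 0.05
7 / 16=0.44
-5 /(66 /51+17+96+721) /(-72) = 17 /204480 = 0.00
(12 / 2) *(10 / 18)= 10 / 3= 3.33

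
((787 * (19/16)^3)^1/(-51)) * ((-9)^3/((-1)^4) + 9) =80970495/4352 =18605.35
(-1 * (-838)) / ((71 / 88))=73744 / 71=1038.65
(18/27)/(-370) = -1/555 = -0.00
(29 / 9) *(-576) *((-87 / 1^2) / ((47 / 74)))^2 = -76927198464 / 2209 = -34824444.76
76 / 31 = 2.45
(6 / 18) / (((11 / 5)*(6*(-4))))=-0.01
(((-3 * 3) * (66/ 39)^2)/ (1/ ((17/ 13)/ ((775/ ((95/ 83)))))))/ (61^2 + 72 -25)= -117249/ 8875023170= -0.00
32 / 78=16 / 39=0.41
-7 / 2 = -3.50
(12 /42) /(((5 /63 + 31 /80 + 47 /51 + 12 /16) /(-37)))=-905760 /183221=-4.94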